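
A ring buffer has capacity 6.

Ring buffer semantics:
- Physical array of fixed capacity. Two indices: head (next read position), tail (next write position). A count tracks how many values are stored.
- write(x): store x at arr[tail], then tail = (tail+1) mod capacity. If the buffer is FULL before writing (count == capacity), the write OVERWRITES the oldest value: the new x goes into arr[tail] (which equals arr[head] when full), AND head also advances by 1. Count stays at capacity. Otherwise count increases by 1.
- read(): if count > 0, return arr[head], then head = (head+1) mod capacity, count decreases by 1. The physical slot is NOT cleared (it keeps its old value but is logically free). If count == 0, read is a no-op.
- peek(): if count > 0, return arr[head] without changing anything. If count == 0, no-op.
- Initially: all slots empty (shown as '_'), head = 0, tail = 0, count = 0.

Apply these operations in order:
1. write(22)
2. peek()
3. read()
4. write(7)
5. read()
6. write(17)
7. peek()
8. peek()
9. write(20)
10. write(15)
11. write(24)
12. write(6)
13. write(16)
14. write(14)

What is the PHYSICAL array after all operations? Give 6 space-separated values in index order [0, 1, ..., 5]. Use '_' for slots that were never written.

Answer: 6 16 14 20 15 24

Derivation:
After op 1 (write(22)): arr=[22 _ _ _ _ _] head=0 tail=1 count=1
After op 2 (peek()): arr=[22 _ _ _ _ _] head=0 tail=1 count=1
After op 3 (read()): arr=[22 _ _ _ _ _] head=1 tail=1 count=0
After op 4 (write(7)): arr=[22 7 _ _ _ _] head=1 tail=2 count=1
After op 5 (read()): arr=[22 7 _ _ _ _] head=2 tail=2 count=0
After op 6 (write(17)): arr=[22 7 17 _ _ _] head=2 tail=3 count=1
After op 7 (peek()): arr=[22 7 17 _ _ _] head=2 tail=3 count=1
After op 8 (peek()): arr=[22 7 17 _ _ _] head=2 tail=3 count=1
After op 9 (write(20)): arr=[22 7 17 20 _ _] head=2 tail=4 count=2
After op 10 (write(15)): arr=[22 7 17 20 15 _] head=2 tail=5 count=3
After op 11 (write(24)): arr=[22 7 17 20 15 24] head=2 tail=0 count=4
After op 12 (write(6)): arr=[6 7 17 20 15 24] head=2 tail=1 count=5
After op 13 (write(16)): arr=[6 16 17 20 15 24] head=2 tail=2 count=6
After op 14 (write(14)): arr=[6 16 14 20 15 24] head=3 tail=3 count=6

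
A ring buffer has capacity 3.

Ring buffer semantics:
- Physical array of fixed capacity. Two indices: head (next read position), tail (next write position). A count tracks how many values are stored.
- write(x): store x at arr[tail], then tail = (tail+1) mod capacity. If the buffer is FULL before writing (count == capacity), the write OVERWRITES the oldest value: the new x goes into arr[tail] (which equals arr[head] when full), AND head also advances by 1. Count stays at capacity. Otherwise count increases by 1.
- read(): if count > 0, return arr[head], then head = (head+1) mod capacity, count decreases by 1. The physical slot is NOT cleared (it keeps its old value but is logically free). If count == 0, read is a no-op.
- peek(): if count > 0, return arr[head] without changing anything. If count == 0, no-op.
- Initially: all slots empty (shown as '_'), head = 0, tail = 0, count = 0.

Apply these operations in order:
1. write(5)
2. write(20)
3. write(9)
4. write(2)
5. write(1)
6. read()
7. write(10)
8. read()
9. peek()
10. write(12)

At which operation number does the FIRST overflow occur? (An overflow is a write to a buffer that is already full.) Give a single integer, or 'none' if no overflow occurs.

Answer: 4

Derivation:
After op 1 (write(5)): arr=[5 _ _] head=0 tail=1 count=1
After op 2 (write(20)): arr=[5 20 _] head=0 tail=2 count=2
After op 3 (write(9)): arr=[5 20 9] head=0 tail=0 count=3
After op 4 (write(2)): arr=[2 20 9] head=1 tail=1 count=3
After op 5 (write(1)): arr=[2 1 9] head=2 tail=2 count=3
After op 6 (read()): arr=[2 1 9] head=0 tail=2 count=2
After op 7 (write(10)): arr=[2 1 10] head=0 tail=0 count=3
After op 8 (read()): arr=[2 1 10] head=1 tail=0 count=2
After op 9 (peek()): arr=[2 1 10] head=1 tail=0 count=2
After op 10 (write(12)): arr=[12 1 10] head=1 tail=1 count=3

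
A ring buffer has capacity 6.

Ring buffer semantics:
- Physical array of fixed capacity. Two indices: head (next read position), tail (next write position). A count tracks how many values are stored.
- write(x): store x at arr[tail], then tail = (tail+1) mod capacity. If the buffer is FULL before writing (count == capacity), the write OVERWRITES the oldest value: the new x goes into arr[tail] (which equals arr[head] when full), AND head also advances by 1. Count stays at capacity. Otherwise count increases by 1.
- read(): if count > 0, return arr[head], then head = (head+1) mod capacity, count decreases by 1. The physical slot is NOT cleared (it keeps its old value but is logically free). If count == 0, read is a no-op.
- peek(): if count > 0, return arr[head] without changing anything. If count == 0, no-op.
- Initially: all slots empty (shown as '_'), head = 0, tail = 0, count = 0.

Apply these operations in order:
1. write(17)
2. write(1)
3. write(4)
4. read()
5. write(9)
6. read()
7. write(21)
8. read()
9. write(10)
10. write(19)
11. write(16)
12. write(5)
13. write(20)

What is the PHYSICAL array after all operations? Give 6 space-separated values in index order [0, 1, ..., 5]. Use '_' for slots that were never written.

After op 1 (write(17)): arr=[17 _ _ _ _ _] head=0 tail=1 count=1
After op 2 (write(1)): arr=[17 1 _ _ _ _] head=0 tail=2 count=2
After op 3 (write(4)): arr=[17 1 4 _ _ _] head=0 tail=3 count=3
After op 4 (read()): arr=[17 1 4 _ _ _] head=1 tail=3 count=2
After op 5 (write(9)): arr=[17 1 4 9 _ _] head=1 tail=4 count=3
After op 6 (read()): arr=[17 1 4 9 _ _] head=2 tail=4 count=2
After op 7 (write(21)): arr=[17 1 4 9 21 _] head=2 tail=5 count=3
After op 8 (read()): arr=[17 1 4 9 21 _] head=3 tail=5 count=2
After op 9 (write(10)): arr=[17 1 4 9 21 10] head=3 tail=0 count=3
After op 10 (write(19)): arr=[19 1 4 9 21 10] head=3 tail=1 count=4
After op 11 (write(16)): arr=[19 16 4 9 21 10] head=3 tail=2 count=5
After op 12 (write(5)): arr=[19 16 5 9 21 10] head=3 tail=3 count=6
After op 13 (write(20)): arr=[19 16 5 20 21 10] head=4 tail=4 count=6

Answer: 19 16 5 20 21 10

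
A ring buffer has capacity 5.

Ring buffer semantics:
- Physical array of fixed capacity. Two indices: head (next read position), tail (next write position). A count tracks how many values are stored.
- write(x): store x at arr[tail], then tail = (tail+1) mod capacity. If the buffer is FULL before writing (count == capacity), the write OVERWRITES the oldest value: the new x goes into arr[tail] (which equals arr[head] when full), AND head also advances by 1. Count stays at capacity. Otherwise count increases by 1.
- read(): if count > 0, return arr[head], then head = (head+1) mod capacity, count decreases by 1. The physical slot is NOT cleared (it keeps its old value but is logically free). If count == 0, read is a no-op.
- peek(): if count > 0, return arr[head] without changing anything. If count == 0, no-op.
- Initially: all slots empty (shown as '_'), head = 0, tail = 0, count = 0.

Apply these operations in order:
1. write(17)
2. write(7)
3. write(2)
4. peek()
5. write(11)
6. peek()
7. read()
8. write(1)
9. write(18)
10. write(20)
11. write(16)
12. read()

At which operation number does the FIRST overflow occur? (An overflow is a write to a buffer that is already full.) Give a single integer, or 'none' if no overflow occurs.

After op 1 (write(17)): arr=[17 _ _ _ _] head=0 tail=1 count=1
After op 2 (write(7)): arr=[17 7 _ _ _] head=0 tail=2 count=2
After op 3 (write(2)): arr=[17 7 2 _ _] head=0 tail=3 count=3
After op 4 (peek()): arr=[17 7 2 _ _] head=0 tail=3 count=3
After op 5 (write(11)): arr=[17 7 2 11 _] head=0 tail=4 count=4
After op 6 (peek()): arr=[17 7 2 11 _] head=0 tail=4 count=4
After op 7 (read()): arr=[17 7 2 11 _] head=1 tail=4 count=3
After op 8 (write(1)): arr=[17 7 2 11 1] head=1 tail=0 count=4
After op 9 (write(18)): arr=[18 7 2 11 1] head=1 tail=1 count=5
After op 10 (write(20)): arr=[18 20 2 11 1] head=2 tail=2 count=5
After op 11 (write(16)): arr=[18 20 16 11 1] head=3 tail=3 count=5
After op 12 (read()): arr=[18 20 16 11 1] head=4 tail=3 count=4

Answer: 10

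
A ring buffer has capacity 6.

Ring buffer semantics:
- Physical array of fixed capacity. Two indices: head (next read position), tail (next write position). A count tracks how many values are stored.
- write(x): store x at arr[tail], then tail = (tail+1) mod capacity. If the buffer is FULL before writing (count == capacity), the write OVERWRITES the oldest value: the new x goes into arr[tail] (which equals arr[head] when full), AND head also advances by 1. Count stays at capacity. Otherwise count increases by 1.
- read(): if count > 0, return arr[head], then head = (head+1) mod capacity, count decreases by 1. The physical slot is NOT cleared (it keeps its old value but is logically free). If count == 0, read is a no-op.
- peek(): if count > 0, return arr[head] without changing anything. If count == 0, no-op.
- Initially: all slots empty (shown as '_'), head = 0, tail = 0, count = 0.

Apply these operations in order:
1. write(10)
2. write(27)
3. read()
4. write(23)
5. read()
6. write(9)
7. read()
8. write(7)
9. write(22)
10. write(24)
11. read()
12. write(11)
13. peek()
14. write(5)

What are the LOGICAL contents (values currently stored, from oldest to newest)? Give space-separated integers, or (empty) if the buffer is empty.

Answer: 7 22 24 11 5

Derivation:
After op 1 (write(10)): arr=[10 _ _ _ _ _] head=0 tail=1 count=1
After op 2 (write(27)): arr=[10 27 _ _ _ _] head=0 tail=2 count=2
After op 3 (read()): arr=[10 27 _ _ _ _] head=1 tail=2 count=1
After op 4 (write(23)): arr=[10 27 23 _ _ _] head=1 tail=3 count=2
After op 5 (read()): arr=[10 27 23 _ _ _] head=2 tail=3 count=1
After op 6 (write(9)): arr=[10 27 23 9 _ _] head=2 tail=4 count=2
After op 7 (read()): arr=[10 27 23 9 _ _] head=3 tail=4 count=1
After op 8 (write(7)): arr=[10 27 23 9 7 _] head=3 tail=5 count=2
After op 9 (write(22)): arr=[10 27 23 9 7 22] head=3 tail=0 count=3
After op 10 (write(24)): arr=[24 27 23 9 7 22] head=3 tail=1 count=4
After op 11 (read()): arr=[24 27 23 9 7 22] head=4 tail=1 count=3
After op 12 (write(11)): arr=[24 11 23 9 7 22] head=4 tail=2 count=4
After op 13 (peek()): arr=[24 11 23 9 7 22] head=4 tail=2 count=4
After op 14 (write(5)): arr=[24 11 5 9 7 22] head=4 tail=3 count=5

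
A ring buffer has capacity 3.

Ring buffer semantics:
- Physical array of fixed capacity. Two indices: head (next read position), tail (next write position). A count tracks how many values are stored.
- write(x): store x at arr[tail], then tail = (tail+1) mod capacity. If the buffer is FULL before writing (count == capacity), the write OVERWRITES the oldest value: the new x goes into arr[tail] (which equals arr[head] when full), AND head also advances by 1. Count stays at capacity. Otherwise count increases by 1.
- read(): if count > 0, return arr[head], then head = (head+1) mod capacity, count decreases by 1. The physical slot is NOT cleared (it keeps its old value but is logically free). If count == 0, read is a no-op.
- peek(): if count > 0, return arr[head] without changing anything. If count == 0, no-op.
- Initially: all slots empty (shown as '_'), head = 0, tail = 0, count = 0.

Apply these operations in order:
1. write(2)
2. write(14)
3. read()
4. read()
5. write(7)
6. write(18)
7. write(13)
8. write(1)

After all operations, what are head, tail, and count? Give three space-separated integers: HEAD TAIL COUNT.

After op 1 (write(2)): arr=[2 _ _] head=0 tail=1 count=1
After op 2 (write(14)): arr=[2 14 _] head=0 tail=2 count=2
After op 3 (read()): arr=[2 14 _] head=1 tail=2 count=1
After op 4 (read()): arr=[2 14 _] head=2 tail=2 count=0
After op 5 (write(7)): arr=[2 14 7] head=2 tail=0 count=1
After op 6 (write(18)): arr=[18 14 7] head=2 tail=1 count=2
After op 7 (write(13)): arr=[18 13 7] head=2 tail=2 count=3
After op 8 (write(1)): arr=[18 13 1] head=0 tail=0 count=3

Answer: 0 0 3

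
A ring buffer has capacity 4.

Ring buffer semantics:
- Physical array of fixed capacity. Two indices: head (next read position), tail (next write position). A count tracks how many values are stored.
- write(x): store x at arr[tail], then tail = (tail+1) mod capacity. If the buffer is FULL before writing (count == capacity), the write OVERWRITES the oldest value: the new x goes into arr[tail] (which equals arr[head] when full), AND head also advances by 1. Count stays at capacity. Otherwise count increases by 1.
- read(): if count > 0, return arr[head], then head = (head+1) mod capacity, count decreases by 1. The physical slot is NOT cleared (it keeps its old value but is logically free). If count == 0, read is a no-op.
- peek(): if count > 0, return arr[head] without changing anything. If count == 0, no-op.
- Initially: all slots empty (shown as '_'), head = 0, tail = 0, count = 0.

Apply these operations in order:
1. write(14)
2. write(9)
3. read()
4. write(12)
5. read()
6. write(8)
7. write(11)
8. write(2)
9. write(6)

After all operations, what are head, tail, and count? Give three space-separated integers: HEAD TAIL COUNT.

Answer: 3 3 4

Derivation:
After op 1 (write(14)): arr=[14 _ _ _] head=0 tail=1 count=1
After op 2 (write(9)): arr=[14 9 _ _] head=0 tail=2 count=2
After op 3 (read()): arr=[14 9 _ _] head=1 tail=2 count=1
After op 4 (write(12)): arr=[14 9 12 _] head=1 tail=3 count=2
After op 5 (read()): arr=[14 9 12 _] head=2 tail=3 count=1
After op 6 (write(8)): arr=[14 9 12 8] head=2 tail=0 count=2
After op 7 (write(11)): arr=[11 9 12 8] head=2 tail=1 count=3
After op 8 (write(2)): arr=[11 2 12 8] head=2 tail=2 count=4
After op 9 (write(6)): arr=[11 2 6 8] head=3 tail=3 count=4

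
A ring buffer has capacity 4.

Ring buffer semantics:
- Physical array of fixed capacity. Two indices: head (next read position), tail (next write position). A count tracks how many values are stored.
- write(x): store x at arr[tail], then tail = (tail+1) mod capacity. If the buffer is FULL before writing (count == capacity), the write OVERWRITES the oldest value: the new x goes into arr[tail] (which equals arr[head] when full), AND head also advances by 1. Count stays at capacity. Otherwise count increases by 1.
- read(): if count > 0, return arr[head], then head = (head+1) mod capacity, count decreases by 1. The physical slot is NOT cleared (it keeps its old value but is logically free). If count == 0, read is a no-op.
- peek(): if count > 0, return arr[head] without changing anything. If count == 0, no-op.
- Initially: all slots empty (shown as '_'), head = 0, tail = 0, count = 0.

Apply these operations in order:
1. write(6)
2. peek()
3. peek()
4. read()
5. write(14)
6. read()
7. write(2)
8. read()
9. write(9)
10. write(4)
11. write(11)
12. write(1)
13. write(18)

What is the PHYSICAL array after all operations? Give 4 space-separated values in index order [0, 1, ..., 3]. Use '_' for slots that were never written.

Answer: 4 11 1 18

Derivation:
After op 1 (write(6)): arr=[6 _ _ _] head=0 tail=1 count=1
After op 2 (peek()): arr=[6 _ _ _] head=0 tail=1 count=1
After op 3 (peek()): arr=[6 _ _ _] head=0 tail=1 count=1
After op 4 (read()): arr=[6 _ _ _] head=1 tail=1 count=0
After op 5 (write(14)): arr=[6 14 _ _] head=1 tail=2 count=1
After op 6 (read()): arr=[6 14 _ _] head=2 tail=2 count=0
After op 7 (write(2)): arr=[6 14 2 _] head=2 tail=3 count=1
After op 8 (read()): arr=[6 14 2 _] head=3 tail=3 count=0
After op 9 (write(9)): arr=[6 14 2 9] head=3 tail=0 count=1
After op 10 (write(4)): arr=[4 14 2 9] head=3 tail=1 count=2
After op 11 (write(11)): arr=[4 11 2 9] head=3 tail=2 count=3
After op 12 (write(1)): arr=[4 11 1 9] head=3 tail=3 count=4
After op 13 (write(18)): arr=[4 11 1 18] head=0 tail=0 count=4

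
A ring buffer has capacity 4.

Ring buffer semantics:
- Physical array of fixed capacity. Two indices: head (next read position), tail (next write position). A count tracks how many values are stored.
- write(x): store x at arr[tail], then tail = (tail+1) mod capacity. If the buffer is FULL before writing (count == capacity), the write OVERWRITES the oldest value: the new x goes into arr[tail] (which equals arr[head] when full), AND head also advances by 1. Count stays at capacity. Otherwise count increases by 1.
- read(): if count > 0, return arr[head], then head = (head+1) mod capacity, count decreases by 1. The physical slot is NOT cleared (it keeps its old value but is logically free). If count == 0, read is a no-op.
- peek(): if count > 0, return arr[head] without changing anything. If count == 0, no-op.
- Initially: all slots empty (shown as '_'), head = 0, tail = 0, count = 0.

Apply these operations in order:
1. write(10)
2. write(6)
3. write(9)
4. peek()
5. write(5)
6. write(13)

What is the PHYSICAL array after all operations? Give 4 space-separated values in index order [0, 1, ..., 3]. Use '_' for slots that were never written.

Answer: 13 6 9 5

Derivation:
After op 1 (write(10)): arr=[10 _ _ _] head=0 tail=1 count=1
After op 2 (write(6)): arr=[10 6 _ _] head=0 tail=2 count=2
After op 3 (write(9)): arr=[10 6 9 _] head=0 tail=3 count=3
After op 4 (peek()): arr=[10 6 9 _] head=0 tail=3 count=3
After op 5 (write(5)): arr=[10 6 9 5] head=0 tail=0 count=4
After op 6 (write(13)): arr=[13 6 9 5] head=1 tail=1 count=4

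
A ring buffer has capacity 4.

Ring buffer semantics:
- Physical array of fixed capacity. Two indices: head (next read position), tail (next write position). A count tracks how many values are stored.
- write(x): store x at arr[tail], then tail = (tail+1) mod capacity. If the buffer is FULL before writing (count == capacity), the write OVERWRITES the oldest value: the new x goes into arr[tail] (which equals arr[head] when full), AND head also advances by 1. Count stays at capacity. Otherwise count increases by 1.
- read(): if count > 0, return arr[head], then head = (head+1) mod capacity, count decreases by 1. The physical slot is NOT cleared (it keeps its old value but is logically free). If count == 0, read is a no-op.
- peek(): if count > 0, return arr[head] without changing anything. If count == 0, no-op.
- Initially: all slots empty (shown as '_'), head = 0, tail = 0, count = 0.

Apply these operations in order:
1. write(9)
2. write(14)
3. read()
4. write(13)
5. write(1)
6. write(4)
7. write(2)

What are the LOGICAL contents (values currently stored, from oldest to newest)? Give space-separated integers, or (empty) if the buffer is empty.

Answer: 13 1 4 2

Derivation:
After op 1 (write(9)): arr=[9 _ _ _] head=0 tail=1 count=1
After op 2 (write(14)): arr=[9 14 _ _] head=0 tail=2 count=2
After op 3 (read()): arr=[9 14 _ _] head=1 tail=2 count=1
After op 4 (write(13)): arr=[9 14 13 _] head=1 tail=3 count=2
After op 5 (write(1)): arr=[9 14 13 1] head=1 tail=0 count=3
After op 6 (write(4)): arr=[4 14 13 1] head=1 tail=1 count=4
After op 7 (write(2)): arr=[4 2 13 1] head=2 tail=2 count=4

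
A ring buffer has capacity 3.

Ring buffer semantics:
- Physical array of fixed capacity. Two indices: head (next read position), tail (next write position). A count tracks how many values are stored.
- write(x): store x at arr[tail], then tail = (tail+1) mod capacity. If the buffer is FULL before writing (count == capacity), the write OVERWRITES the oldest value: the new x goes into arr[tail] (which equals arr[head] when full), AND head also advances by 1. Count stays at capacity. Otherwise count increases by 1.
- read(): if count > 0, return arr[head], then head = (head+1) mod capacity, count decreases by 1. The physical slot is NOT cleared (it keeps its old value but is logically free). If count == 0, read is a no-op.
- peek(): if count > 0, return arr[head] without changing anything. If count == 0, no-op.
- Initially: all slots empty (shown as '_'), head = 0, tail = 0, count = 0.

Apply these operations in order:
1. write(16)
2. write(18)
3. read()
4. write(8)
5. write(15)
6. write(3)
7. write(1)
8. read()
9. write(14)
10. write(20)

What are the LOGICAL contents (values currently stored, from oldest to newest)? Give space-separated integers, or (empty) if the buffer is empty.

Answer: 1 14 20

Derivation:
After op 1 (write(16)): arr=[16 _ _] head=0 tail=1 count=1
After op 2 (write(18)): arr=[16 18 _] head=0 tail=2 count=2
After op 3 (read()): arr=[16 18 _] head=1 tail=2 count=1
After op 4 (write(8)): arr=[16 18 8] head=1 tail=0 count=2
After op 5 (write(15)): arr=[15 18 8] head=1 tail=1 count=3
After op 6 (write(3)): arr=[15 3 8] head=2 tail=2 count=3
After op 7 (write(1)): arr=[15 3 1] head=0 tail=0 count=3
After op 8 (read()): arr=[15 3 1] head=1 tail=0 count=2
After op 9 (write(14)): arr=[14 3 1] head=1 tail=1 count=3
After op 10 (write(20)): arr=[14 20 1] head=2 tail=2 count=3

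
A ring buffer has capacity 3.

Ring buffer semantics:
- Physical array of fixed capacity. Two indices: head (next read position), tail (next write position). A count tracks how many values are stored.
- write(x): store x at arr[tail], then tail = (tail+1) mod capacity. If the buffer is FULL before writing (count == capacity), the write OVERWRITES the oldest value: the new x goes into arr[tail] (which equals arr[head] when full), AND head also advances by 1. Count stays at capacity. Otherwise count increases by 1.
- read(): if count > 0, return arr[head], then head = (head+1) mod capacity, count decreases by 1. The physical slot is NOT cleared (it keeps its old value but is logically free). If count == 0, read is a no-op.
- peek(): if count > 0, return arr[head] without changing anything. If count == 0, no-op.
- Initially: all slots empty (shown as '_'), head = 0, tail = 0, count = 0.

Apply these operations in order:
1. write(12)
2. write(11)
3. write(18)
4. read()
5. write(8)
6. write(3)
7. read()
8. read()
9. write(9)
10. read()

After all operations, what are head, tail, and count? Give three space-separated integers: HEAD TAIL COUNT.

After op 1 (write(12)): arr=[12 _ _] head=0 tail=1 count=1
After op 2 (write(11)): arr=[12 11 _] head=0 tail=2 count=2
After op 3 (write(18)): arr=[12 11 18] head=0 tail=0 count=3
After op 4 (read()): arr=[12 11 18] head=1 tail=0 count=2
After op 5 (write(8)): arr=[8 11 18] head=1 tail=1 count=3
After op 6 (write(3)): arr=[8 3 18] head=2 tail=2 count=3
After op 7 (read()): arr=[8 3 18] head=0 tail=2 count=2
After op 8 (read()): arr=[8 3 18] head=1 tail=2 count=1
After op 9 (write(9)): arr=[8 3 9] head=1 tail=0 count=2
After op 10 (read()): arr=[8 3 9] head=2 tail=0 count=1

Answer: 2 0 1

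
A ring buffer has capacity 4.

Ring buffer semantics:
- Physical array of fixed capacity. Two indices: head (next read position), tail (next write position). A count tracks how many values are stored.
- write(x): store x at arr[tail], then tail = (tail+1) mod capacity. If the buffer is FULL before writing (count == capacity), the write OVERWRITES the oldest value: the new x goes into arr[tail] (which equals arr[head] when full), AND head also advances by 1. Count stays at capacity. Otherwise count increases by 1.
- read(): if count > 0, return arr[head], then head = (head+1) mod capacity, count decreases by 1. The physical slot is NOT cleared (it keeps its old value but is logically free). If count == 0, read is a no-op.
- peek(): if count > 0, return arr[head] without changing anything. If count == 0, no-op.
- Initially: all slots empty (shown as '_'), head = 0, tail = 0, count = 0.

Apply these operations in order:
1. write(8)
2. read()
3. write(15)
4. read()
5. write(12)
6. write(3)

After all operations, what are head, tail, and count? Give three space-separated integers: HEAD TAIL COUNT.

After op 1 (write(8)): arr=[8 _ _ _] head=0 tail=1 count=1
After op 2 (read()): arr=[8 _ _ _] head=1 tail=1 count=0
After op 3 (write(15)): arr=[8 15 _ _] head=1 tail=2 count=1
After op 4 (read()): arr=[8 15 _ _] head=2 tail=2 count=0
After op 5 (write(12)): arr=[8 15 12 _] head=2 tail=3 count=1
After op 6 (write(3)): arr=[8 15 12 3] head=2 tail=0 count=2

Answer: 2 0 2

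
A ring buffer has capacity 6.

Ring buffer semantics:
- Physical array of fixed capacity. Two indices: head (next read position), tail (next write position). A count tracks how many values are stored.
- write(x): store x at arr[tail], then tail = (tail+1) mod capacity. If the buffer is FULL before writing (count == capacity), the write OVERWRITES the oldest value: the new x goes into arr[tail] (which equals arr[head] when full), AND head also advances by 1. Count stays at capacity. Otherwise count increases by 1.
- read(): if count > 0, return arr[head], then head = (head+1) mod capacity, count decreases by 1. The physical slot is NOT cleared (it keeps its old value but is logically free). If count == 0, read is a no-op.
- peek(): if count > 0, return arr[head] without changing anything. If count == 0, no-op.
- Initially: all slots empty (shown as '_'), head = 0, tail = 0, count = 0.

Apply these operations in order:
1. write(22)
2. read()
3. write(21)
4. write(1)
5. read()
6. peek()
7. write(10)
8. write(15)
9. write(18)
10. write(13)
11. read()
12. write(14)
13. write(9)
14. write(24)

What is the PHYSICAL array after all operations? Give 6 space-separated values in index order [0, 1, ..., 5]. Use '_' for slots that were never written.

After op 1 (write(22)): arr=[22 _ _ _ _ _] head=0 tail=1 count=1
After op 2 (read()): arr=[22 _ _ _ _ _] head=1 tail=1 count=0
After op 3 (write(21)): arr=[22 21 _ _ _ _] head=1 tail=2 count=1
After op 4 (write(1)): arr=[22 21 1 _ _ _] head=1 tail=3 count=2
After op 5 (read()): arr=[22 21 1 _ _ _] head=2 tail=3 count=1
After op 6 (peek()): arr=[22 21 1 _ _ _] head=2 tail=3 count=1
After op 7 (write(10)): arr=[22 21 1 10 _ _] head=2 tail=4 count=2
After op 8 (write(15)): arr=[22 21 1 10 15 _] head=2 tail=5 count=3
After op 9 (write(18)): arr=[22 21 1 10 15 18] head=2 tail=0 count=4
After op 10 (write(13)): arr=[13 21 1 10 15 18] head=2 tail=1 count=5
After op 11 (read()): arr=[13 21 1 10 15 18] head=3 tail=1 count=4
After op 12 (write(14)): arr=[13 14 1 10 15 18] head=3 tail=2 count=5
After op 13 (write(9)): arr=[13 14 9 10 15 18] head=3 tail=3 count=6
After op 14 (write(24)): arr=[13 14 9 24 15 18] head=4 tail=4 count=6

Answer: 13 14 9 24 15 18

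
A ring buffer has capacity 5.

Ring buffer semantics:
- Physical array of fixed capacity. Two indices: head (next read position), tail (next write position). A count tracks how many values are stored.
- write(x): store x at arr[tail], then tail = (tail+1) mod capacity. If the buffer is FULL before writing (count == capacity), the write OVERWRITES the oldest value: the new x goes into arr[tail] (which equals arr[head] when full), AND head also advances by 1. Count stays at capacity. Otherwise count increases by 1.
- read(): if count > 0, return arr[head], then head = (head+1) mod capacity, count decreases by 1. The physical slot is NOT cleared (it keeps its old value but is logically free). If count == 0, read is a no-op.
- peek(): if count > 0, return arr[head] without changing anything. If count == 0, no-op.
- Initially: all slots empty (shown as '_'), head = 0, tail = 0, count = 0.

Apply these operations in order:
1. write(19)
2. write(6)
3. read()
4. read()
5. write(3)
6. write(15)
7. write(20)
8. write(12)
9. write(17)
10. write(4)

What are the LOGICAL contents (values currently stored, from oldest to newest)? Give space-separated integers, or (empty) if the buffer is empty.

After op 1 (write(19)): arr=[19 _ _ _ _] head=0 tail=1 count=1
After op 2 (write(6)): arr=[19 6 _ _ _] head=0 tail=2 count=2
After op 3 (read()): arr=[19 6 _ _ _] head=1 tail=2 count=1
After op 4 (read()): arr=[19 6 _ _ _] head=2 tail=2 count=0
After op 5 (write(3)): arr=[19 6 3 _ _] head=2 tail=3 count=1
After op 6 (write(15)): arr=[19 6 3 15 _] head=2 tail=4 count=2
After op 7 (write(20)): arr=[19 6 3 15 20] head=2 tail=0 count=3
After op 8 (write(12)): arr=[12 6 3 15 20] head=2 tail=1 count=4
After op 9 (write(17)): arr=[12 17 3 15 20] head=2 tail=2 count=5
After op 10 (write(4)): arr=[12 17 4 15 20] head=3 tail=3 count=5

Answer: 15 20 12 17 4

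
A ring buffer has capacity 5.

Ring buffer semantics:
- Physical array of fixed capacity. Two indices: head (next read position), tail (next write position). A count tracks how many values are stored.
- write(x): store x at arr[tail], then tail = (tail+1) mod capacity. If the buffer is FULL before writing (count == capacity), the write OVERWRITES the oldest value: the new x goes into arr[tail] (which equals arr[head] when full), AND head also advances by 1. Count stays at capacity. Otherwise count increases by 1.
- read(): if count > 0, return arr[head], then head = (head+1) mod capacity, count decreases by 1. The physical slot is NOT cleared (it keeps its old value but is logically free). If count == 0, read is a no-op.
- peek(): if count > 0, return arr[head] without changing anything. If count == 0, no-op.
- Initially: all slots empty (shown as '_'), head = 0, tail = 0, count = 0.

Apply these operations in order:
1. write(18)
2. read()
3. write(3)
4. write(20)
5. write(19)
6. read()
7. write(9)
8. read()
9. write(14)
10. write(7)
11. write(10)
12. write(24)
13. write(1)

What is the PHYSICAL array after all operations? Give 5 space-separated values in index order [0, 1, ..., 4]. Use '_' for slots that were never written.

Answer: 14 7 10 24 1

Derivation:
After op 1 (write(18)): arr=[18 _ _ _ _] head=0 tail=1 count=1
After op 2 (read()): arr=[18 _ _ _ _] head=1 tail=1 count=0
After op 3 (write(3)): arr=[18 3 _ _ _] head=1 tail=2 count=1
After op 4 (write(20)): arr=[18 3 20 _ _] head=1 tail=3 count=2
After op 5 (write(19)): arr=[18 3 20 19 _] head=1 tail=4 count=3
After op 6 (read()): arr=[18 3 20 19 _] head=2 tail=4 count=2
After op 7 (write(9)): arr=[18 3 20 19 9] head=2 tail=0 count=3
After op 8 (read()): arr=[18 3 20 19 9] head=3 tail=0 count=2
After op 9 (write(14)): arr=[14 3 20 19 9] head=3 tail=1 count=3
After op 10 (write(7)): arr=[14 7 20 19 9] head=3 tail=2 count=4
After op 11 (write(10)): arr=[14 7 10 19 9] head=3 tail=3 count=5
After op 12 (write(24)): arr=[14 7 10 24 9] head=4 tail=4 count=5
After op 13 (write(1)): arr=[14 7 10 24 1] head=0 tail=0 count=5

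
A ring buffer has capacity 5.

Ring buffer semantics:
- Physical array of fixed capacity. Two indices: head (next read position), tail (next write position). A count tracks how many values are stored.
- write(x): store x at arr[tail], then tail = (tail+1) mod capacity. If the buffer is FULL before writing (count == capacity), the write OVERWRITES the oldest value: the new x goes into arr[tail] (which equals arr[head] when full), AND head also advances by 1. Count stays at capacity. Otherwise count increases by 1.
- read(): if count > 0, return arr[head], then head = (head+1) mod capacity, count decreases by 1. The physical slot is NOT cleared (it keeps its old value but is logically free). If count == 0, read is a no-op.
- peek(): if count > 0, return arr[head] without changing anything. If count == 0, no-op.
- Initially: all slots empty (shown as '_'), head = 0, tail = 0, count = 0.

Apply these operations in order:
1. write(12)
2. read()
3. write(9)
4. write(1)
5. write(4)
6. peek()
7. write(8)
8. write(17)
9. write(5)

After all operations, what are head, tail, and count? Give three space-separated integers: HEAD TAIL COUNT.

After op 1 (write(12)): arr=[12 _ _ _ _] head=0 tail=1 count=1
After op 2 (read()): arr=[12 _ _ _ _] head=1 tail=1 count=0
After op 3 (write(9)): arr=[12 9 _ _ _] head=1 tail=2 count=1
After op 4 (write(1)): arr=[12 9 1 _ _] head=1 tail=3 count=2
After op 5 (write(4)): arr=[12 9 1 4 _] head=1 tail=4 count=3
After op 6 (peek()): arr=[12 9 1 4 _] head=1 tail=4 count=3
After op 7 (write(8)): arr=[12 9 1 4 8] head=1 tail=0 count=4
After op 8 (write(17)): arr=[17 9 1 4 8] head=1 tail=1 count=5
After op 9 (write(5)): arr=[17 5 1 4 8] head=2 tail=2 count=5

Answer: 2 2 5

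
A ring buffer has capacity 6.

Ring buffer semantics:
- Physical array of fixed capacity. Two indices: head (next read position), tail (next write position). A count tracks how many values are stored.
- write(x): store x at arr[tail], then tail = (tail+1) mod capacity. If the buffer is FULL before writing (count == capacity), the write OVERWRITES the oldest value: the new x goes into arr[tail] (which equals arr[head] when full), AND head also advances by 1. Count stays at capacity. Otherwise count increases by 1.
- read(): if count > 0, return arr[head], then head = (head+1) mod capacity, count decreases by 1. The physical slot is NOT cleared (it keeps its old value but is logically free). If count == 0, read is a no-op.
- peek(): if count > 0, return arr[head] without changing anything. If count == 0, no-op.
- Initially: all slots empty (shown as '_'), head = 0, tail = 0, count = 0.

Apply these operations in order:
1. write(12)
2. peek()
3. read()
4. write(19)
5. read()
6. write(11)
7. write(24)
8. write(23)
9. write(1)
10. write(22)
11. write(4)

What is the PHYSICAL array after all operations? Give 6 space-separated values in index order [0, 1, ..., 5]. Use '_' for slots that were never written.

After op 1 (write(12)): arr=[12 _ _ _ _ _] head=0 tail=1 count=1
After op 2 (peek()): arr=[12 _ _ _ _ _] head=0 tail=1 count=1
After op 3 (read()): arr=[12 _ _ _ _ _] head=1 tail=1 count=0
After op 4 (write(19)): arr=[12 19 _ _ _ _] head=1 tail=2 count=1
After op 5 (read()): arr=[12 19 _ _ _ _] head=2 tail=2 count=0
After op 6 (write(11)): arr=[12 19 11 _ _ _] head=2 tail=3 count=1
After op 7 (write(24)): arr=[12 19 11 24 _ _] head=2 tail=4 count=2
After op 8 (write(23)): arr=[12 19 11 24 23 _] head=2 tail=5 count=3
After op 9 (write(1)): arr=[12 19 11 24 23 1] head=2 tail=0 count=4
After op 10 (write(22)): arr=[22 19 11 24 23 1] head=2 tail=1 count=5
After op 11 (write(4)): arr=[22 4 11 24 23 1] head=2 tail=2 count=6

Answer: 22 4 11 24 23 1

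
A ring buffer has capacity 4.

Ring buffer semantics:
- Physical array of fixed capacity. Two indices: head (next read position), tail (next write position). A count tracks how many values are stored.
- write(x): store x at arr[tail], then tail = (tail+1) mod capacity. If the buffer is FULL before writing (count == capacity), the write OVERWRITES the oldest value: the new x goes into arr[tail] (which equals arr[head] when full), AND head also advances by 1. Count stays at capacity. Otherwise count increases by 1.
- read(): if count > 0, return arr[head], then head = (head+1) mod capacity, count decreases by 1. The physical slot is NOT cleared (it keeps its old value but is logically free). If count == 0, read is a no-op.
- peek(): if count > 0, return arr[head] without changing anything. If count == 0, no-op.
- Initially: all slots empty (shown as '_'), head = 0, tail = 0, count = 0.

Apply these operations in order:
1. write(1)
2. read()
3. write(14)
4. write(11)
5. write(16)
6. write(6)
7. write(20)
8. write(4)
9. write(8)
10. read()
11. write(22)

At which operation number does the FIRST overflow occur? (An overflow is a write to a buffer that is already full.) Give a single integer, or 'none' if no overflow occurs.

Answer: 7

Derivation:
After op 1 (write(1)): arr=[1 _ _ _] head=0 tail=1 count=1
After op 2 (read()): arr=[1 _ _ _] head=1 tail=1 count=0
After op 3 (write(14)): arr=[1 14 _ _] head=1 tail=2 count=1
After op 4 (write(11)): arr=[1 14 11 _] head=1 tail=3 count=2
After op 5 (write(16)): arr=[1 14 11 16] head=1 tail=0 count=3
After op 6 (write(6)): arr=[6 14 11 16] head=1 tail=1 count=4
After op 7 (write(20)): arr=[6 20 11 16] head=2 tail=2 count=4
After op 8 (write(4)): arr=[6 20 4 16] head=3 tail=3 count=4
After op 9 (write(8)): arr=[6 20 4 8] head=0 tail=0 count=4
After op 10 (read()): arr=[6 20 4 8] head=1 tail=0 count=3
After op 11 (write(22)): arr=[22 20 4 8] head=1 tail=1 count=4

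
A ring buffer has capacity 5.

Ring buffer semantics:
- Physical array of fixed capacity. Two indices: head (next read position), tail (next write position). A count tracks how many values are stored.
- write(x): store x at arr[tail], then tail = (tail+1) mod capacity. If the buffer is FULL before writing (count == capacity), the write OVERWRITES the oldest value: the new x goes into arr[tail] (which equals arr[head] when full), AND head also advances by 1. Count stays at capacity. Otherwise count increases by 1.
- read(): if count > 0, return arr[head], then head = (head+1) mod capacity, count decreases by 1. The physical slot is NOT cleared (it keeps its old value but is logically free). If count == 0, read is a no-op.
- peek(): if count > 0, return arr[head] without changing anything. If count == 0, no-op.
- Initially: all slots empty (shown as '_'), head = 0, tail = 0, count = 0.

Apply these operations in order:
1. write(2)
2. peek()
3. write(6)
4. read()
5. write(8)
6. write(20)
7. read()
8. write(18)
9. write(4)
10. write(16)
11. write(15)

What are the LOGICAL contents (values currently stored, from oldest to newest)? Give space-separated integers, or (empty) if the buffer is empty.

Answer: 20 18 4 16 15

Derivation:
After op 1 (write(2)): arr=[2 _ _ _ _] head=0 tail=1 count=1
After op 2 (peek()): arr=[2 _ _ _ _] head=0 tail=1 count=1
After op 3 (write(6)): arr=[2 6 _ _ _] head=0 tail=2 count=2
After op 4 (read()): arr=[2 6 _ _ _] head=1 tail=2 count=1
After op 5 (write(8)): arr=[2 6 8 _ _] head=1 tail=3 count=2
After op 6 (write(20)): arr=[2 6 8 20 _] head=1 tail=4 count=3
After op 7 (read()): arr=[2 6 8 20 _] head=2 tail=4 count=2
After op 8 (write(18)): arr=[2 6 8 20 18] head=2 tail=0 count=3
After op 9 (write(4)): arr=[4 6 8 20 18] head=2 tail=1 count=4
After op 10 (write(16)): arr=[4 16 8 20 18] head=2 tail=2 count=5
After op 11 (write(15)): arr=[4 16 15 20 18] head=3 tail=3 count=5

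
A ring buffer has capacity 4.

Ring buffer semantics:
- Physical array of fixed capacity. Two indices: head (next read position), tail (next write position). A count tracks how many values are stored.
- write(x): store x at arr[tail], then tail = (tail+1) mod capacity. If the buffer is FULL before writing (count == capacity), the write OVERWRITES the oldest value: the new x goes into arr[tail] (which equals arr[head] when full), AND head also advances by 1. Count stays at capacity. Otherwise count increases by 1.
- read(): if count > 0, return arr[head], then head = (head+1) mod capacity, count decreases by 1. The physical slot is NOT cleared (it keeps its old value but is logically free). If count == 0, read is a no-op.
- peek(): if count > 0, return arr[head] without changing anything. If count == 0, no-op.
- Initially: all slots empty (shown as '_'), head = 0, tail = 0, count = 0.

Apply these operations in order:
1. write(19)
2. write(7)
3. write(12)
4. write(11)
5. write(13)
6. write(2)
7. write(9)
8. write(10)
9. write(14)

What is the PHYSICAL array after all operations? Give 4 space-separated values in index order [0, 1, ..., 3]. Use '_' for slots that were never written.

Answer: 14 2 9 10

Derivation:
After op 1 (write(19)): arr=[19 _ _ _] head=0 tail=1 count=1
After op 2 (write(7)): arr=[19 7 _ _] head=0 tail=2 count=2
After op 3 (write(12)): arr=[19 7 12 _] head=0 tail=3 count=3
After op 4 (write(11)): arr=[19 7 12 11] head=0 tail=0 count=4
After op 5 (write(13)): arr=[13 7 12 11] head=1 tail=1 count=4
After op 6 (write(2)): arr=[13 2 12 11] head=2 tail=2 count=4
After op 7 (write(9)): arr=[13 2 9 11] head=3 tail=3 count=4
After op 8 (write(10)): arr=[13 2 9 10] head=0 tail=0 count=4
After op 9 (write(14)): arr=[14 2 9 10] head=1 tail=1 count=4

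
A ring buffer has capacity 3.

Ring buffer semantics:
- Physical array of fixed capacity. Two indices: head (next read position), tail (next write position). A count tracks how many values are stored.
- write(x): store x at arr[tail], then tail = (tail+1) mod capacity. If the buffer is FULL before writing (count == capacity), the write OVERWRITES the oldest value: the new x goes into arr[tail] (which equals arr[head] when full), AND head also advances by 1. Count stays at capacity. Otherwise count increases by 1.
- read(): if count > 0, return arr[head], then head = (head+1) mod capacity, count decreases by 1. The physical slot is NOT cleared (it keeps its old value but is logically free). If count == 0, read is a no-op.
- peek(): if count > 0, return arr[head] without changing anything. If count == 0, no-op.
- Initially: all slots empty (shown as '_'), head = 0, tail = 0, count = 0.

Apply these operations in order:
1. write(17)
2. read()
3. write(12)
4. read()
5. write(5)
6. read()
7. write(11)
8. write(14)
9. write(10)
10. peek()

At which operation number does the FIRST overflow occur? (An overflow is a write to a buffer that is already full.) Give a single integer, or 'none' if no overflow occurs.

After op 1 (write(17)): arr=[17 _ _] head=0 tail=1 count=1
After op 2 (read()): arr=[17 _ _] head=1 tail=1 count=0
After op 3 (write(12)): arr=[17 12 _] head=1 tail=2 count=1
After op 4 (read()): arr=[17 12 _] head=2 tail=2 count=0
After op 5 (write(5)): arr=[17 12 5] head=2 tail=0 count=1
After op 6 (read()): arr=[17 12 5] head=0 tail=0 count=0
After op 7 (write(11)): arr=[11 12 5] head=0 tail=1 count=1
After op 8 (write(14)): arr=[11 14 5] head=0 tail=2 count=2
After op 9 (write(10)): arr=[11 14 10] head=0 tail=0 count=3
After op 10 (peek()): arr=[11 14 10] head=0 tail=0 count=3

Answer: none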